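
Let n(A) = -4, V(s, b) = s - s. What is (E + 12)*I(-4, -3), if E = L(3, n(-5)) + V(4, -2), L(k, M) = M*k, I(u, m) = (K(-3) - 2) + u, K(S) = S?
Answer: 0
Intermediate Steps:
V(s, b) = 0
I(u, m) = -5 + u (I(u, m) = (-3 - 2) + u = -5 + u)
E = -12 (E = -4*3 + 0 = -12 + 0 = -12)
(E + 12)*I(-4, -3) = (-12 + 12)*(-5 - 4) = 0*(-9) = 0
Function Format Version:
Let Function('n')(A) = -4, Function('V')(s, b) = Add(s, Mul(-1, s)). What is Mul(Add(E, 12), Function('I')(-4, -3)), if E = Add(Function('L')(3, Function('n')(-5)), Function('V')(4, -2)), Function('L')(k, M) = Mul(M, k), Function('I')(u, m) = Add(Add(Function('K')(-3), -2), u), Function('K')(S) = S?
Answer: 0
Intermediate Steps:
Function('V')(s, b) = 0
Function('I')(u, m) = Add(-5, u) (Function('I')(u, m) = Add(Add(-3, -2), u) = Add(-5, u))
E = -12 (E = Add(Mul(-4, 3), 0) = Add(-12, 0) = -12)
Mul(Add(E, 12), Function('I')(-4, -3)) = Mul(Add(-12, 12), Add(-5, -4)) = Mul(0, -9) = 0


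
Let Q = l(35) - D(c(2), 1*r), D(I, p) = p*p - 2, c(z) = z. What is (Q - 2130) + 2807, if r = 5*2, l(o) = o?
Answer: 614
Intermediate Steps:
r = 10
D(I, p) = -2 + p² (D(I, p) = p² - 2 = -2 + p²)
Q = -63 (Q = 35 - (-2 + (1*10)²) = 35 - (-2 + 10²) = 35 - (-2 + 100) = 35 - 1*98 = 35 - 98 = -63)
(Q - 2130) + 2807 = (-63 - 2130) + 2807 = -2193 + 2807 = 614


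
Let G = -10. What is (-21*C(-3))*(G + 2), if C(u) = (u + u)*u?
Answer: 3024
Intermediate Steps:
C(u) = 2*u**2 (C(u) = (2*u)*u = 2*u**2)
(-21*C(-3))*(G + 2) = (-42*(-3)**2)*(-10 + 2) = -42*9*(-8) = -21*18*(-8) = -378*(-8) = 3024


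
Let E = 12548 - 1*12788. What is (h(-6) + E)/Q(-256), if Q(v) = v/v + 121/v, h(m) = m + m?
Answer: -7168/15 ≈ -477.87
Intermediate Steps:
h(m) = 2*m
E = -240 (E = 12548 - 12788 = -240)
Q(v) = 1 + 121/v
(h(-6) + E)/Q(-256) = (2*(-6) - 240)/(((121 - 256)/(-256))) = (-12 - 240)/((-1/256*(-135))) = -252/135/256 = -252*256/135 = -7168/15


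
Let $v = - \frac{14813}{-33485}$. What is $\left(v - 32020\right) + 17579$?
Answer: $- \frac{483542072}{33485} \approx -14441.0$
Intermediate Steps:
$v = \frac{14813}{33485}$ ($v = \left(-14813\right) \left(- \frac{1}{33485}\right) = \frac{14813}{33485} \approx 0.44238$)
$\left(v - 32020\right) + 17579 = \left(\frac{14813}{33485} - 32020\right) + 17579 = - \frac{1072174887}{33485} + 17579 = - \frac{483542072}{33485}$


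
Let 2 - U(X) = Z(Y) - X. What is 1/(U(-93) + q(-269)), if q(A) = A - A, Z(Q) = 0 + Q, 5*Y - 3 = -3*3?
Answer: -5/449 ≈ -0.011136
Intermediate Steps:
Y = -6/5 (Y = ⅗ + (-3*3)/5 = ⅗ + (⅕)*(-9) = ⅗ - 9/5 = -6/5 ≈ -1.2000)
Z(Q) = Q
q(A) = 0
U(X) = 16/5 + X (U(X) = 2 - (-6/5 - X) = 2 + (6/5 + X) = 16/5 + X)
1/(U(-93) + q(-269)) = 1/((16/5 - 93) + 0) = 1/(-449/5 + 0) = 1/(-449/5) = -5/449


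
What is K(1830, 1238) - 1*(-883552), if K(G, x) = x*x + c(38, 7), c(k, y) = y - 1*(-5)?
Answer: 2416208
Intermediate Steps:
c(k, y) = 5 + y (c(k, y) = y + 5 = 5 + y)
K(G, x) = 12 + x² (K(G, x) = x*x + (5 + 7) = x² + 12 = 12 + x²)
K(1830, 1238) - 1*(-883552) = (12 + 1238²) - 1*(-883552) = (12 + 1532644) + 883552 = 1532656 + 883552 = 2416208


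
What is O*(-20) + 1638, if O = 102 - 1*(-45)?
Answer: -1302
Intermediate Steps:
O = 147 (O = 102 + 45 = 147)
O*(-20) + 1638 = 147*(-20) + 1638 = -2940 + 1638 = -1302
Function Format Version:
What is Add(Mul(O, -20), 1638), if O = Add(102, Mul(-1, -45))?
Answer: -1302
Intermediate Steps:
O = 147 (O = Add(102, 45) = 147)
Add(Mul(O, -20), 1638) = Add(Mul(147, -20), 1638) = Add(-2940, 1638) = -1302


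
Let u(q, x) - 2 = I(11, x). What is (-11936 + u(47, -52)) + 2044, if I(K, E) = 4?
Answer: -9886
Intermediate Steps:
u(q, x) = 6 (u(q, x) = 2 + 4 = 6)
(-11936 + u(47, -52)) + 2044 = (-11936 + 6) + 2044 = -11930 + 2044 = -9886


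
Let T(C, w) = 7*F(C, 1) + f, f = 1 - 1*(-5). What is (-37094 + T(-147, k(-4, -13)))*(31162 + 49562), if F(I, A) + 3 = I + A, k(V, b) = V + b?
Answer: -3078086844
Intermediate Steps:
f = 6 (f = 1 + 5 = 6)
F(I, A) = -3 + A + I (F(I, A) = -3 + (I + A) = -3 + (A + I) = -3 + A + I)
T(C, w) = -8 + 7*C (T(C, w) = 7*(-3 + 1 + C) + 6 = 7*(-2 + C) + 6 = (-14 + 7*C) + 6 = -8 + 7*C)
(-37094 + T(-147, k(-4, -13)))*(31162 + 49562) = (-37094 + (-8 + 7*(-147)))*(31162 + 49562) = (-37094 + (-8 - 1029))*80724 = (-37094 - 1037)*80724 = -38131*80724 = -3078086844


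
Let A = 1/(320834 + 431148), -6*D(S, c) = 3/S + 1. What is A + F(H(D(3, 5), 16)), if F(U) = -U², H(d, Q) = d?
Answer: -751973/6767838 ≈ -0.11111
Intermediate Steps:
D(S, c) = -⅙ - 1/(2*S) (D(S, c) = -(3/S + 1)/6 = -(1 + 3/S)/6 = -⅙ - 1/(2*S))
A = 1/751982 ≈ 1.3298e-6
A + F(H(D(3, 5), 16)) = 1/751982 - ((⅙)*(-3 - 1*3)/3)² = 1/751982 - ((⅙)*(⅓)*(-3 - 3))² = 1/751982 - ((⅙)*(⅓)*(-6))² = 1/751982 - (-⅓)² = 1/751982 - 1*⅑ = 1/751982 - ⅑ = -751973/6767838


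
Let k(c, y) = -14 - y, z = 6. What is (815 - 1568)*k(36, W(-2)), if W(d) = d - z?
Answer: 4518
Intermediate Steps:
W(d) = -6 + d (W(d) = d - 1*6 = d - 6 = -6 + d)
(815 - 1568)*k(36, W(-2)) = (815 - 1568)*(-14 - (-6 - 2)) = -753*(-14 - 1*(-8)) = -753*(-14 + 8) = -753*(-6) = 4518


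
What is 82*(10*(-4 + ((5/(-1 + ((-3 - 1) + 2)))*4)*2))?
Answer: -42640/3 ≈ -14213.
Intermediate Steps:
82*(10*(-4 + ((5/(-1 + ((-3 - 1) + 2)))*4)*2)) = 82*(10*(-4 + ((5/(-1 + (-4 + 2)))*4)*2)) = 82*(10*(-4 + ((5/(-1 - 2))*4)*2)) = 82*(10*(-4 + ((5/(-3))*4)*2)) = 82*(10*(-4 + (-⅓*5*4)*2)) = 82*(10*(-4 - 5/3*4*2)) = 82*(10*(-4 - 20/3*2)) = 82*(10*(-4 - 40/3)) = 82*(10*(-52/3)) = 82*(-520/3) = -42640/3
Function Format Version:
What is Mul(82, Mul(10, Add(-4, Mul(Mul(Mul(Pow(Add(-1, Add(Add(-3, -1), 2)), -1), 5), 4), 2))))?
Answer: Rational(-42640, 3) ≈ -14213.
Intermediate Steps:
Mul(82, Mul(10, Add(-4, Mul(Mul(Mul(Pow(Add(-1, Add(Add(-3, -1), 2)), -1), 5), 4), 2)))) = Mul(82, Mul(10, Add(-4, Mul(Mul(Mul(Pow(Add(-1, Add(-4, 2)), -1), 5), 4), 2)))) = Mul(82, Mul(10, Add(-4, Mul(Mul(Mul(Pow(Add(-1, -2), -1), 5), 4), 2)))) = Mul(82, Mul(10, Add(-4, Mul(Mul(Mul(Pow(-3, -1), 5), 4), 2)))) = Mul(82, Mul(10, Add(-4, Mul(Mul(Mul(Rational(-1, 3), 5), 4), 2)))) = Mul(82, Mul(10, Add(-4, Mul(Mul(Rational(-5, 3), 4), 2)))) = Mul(82, Mul(10, Add(-4, Mul(Rational(-20, 3), 2)))) = Mul(82, Mul(10, Add(-4, Rational(-40, 3)))) = Mul(82, Mul(10, Rational(-52, 3))) = Mul(82, Rational(-520, 3)) = Rational(-42640, 3)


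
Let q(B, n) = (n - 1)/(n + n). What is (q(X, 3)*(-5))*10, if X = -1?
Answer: -50/3 ≈ -16.667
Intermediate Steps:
q(B, n) = (-1 + n)/(2*n) (q(B, n) = (-1 + n)/((2*n)) = (-1 + n)*(1/(2*n)) = (-1 + n)/(2*n))
(q(X, 3)*(-5))*10 = (((½)*(-1 + 3)/3)*(-5))*10 = (((½)*(⅓)*2)*(-5))*10 = ((⅓)*(-5))*10 = -5/3*10 = -50/3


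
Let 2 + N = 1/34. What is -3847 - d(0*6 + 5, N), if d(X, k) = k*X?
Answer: -130463/34 ≈ -3837.1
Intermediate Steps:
N = -67/34 (N = -2 + 1/34 = -67/34 ≈ -1.9706)
d(X, k) = X*k
-3847 - d(0*6 + 5, N) = -3847 - (0*6 + 5)*(-67)/34 = -3847 - (0 + 5)*(-67)/34 = -3847 - 5*(-67)/34 = -3847 - 1*(-335/34) = -3847 + 335/34 = -130463/34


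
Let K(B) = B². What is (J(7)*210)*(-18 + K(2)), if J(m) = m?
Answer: -20580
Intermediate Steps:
(J(7)*210)*(-18 + K(2)) = (7*210)*(-18 + 2²) = 1470*(-18 + 4) = 1470*(-14) = -20580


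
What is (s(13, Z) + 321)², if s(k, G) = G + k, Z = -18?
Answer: 99856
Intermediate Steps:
(s(13, Z) + 321)² = ((-18 + 13) + 321)² = (-5 + 321)² = 316² = 99856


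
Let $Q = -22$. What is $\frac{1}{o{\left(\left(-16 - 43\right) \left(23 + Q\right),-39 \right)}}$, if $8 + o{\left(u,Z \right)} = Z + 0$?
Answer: $- \frac{1}{47} \approx -0.021277$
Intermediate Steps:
$o{\left(u,Z \right)} = -8 + Z$ ($o{\left(u,Z \right)} = -8 + \left(Z + 0\right) = -8 + Z$)
$\frac{1}{o{\left(\left(-16 - 43\right) \left(23 + Q\right),-39 \right)}} = \frac{1}{-8 - 39} = \frac{1}{-47} = - \frac{1}{47}$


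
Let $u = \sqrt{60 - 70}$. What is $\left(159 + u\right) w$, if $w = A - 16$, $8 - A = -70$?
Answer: $9858 + 62 i \sqrt{10} \approx 9858.0 + 196.06 i$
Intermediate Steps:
$A = 78$ ($A = 8 - -70 = 8 + 70 = 78$)
$w = 62$ ($w = 78 - 16 = 62$)
$u = i \sqrt{10}$ ($u = \sqrt{-10} = i \sqrt{10} \approx 3.1623 i$)
$\left(159 + u\right) w = \left(159 + i \sqrt{10}\right) 62 = 9858 + 62 i \sqrt{10}$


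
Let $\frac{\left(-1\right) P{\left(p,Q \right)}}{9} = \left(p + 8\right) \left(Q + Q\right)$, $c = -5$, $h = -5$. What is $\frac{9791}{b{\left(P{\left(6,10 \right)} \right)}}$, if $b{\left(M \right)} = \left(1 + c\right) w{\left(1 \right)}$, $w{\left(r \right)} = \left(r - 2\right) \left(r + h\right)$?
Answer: $- \frac{9791}{16} \approx -611.94$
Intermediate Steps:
$P{\left(p,Q \right)} = - 18 Q \left(8 + p\right)$ ($P{\left(p,Q \right)} = - 9 \left(p + 8\right) \left(Q + Q\right) = - 9 \left(8 + p\right) 2 Q = - 9 \cdot 2 Q \left(8 + p\right) = - 18 Q \left(8 + p\right)$)
$w{\left(r \right)} = \left(-5 + r\right) \left(-2 + r\right)$ ($w{\left(r \right)} = \left(r - 2\right) \left(r - 5\right) = \left(-2 + r\right) \left(-5 + r\right) = \left(-5 + r\right) \left(-2 + r\right)$)
$b{\left(M \right)} = -16$ ($b{\left(M \right)} = \left(1 - 5\right) \left(10 + 1^{2} - 7\right) = - 4 \left(10 + 1 - 7\right) = \left(-4\right) 4 = -16$)
$\frac{9791}{b{\left(P{\left(6,10 \right)} \right)}} = \frac{9791}{-16} = 9791 \left(- \frac{1}{16}\right) = - \frac{9791}{16}$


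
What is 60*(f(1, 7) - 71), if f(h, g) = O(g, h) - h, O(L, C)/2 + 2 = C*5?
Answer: -3960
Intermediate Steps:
O(L, C) = -4 + 10*C (O(L, C) = -4 + 2*(C*5) = -4 + 2*(5*C) = -4 + 10*C)
f(h, g) = -4 + 9*h (f(h, g) = (-4 + 10*h) - h = -4 + 9*h)
60*(f(1, 7) - 71) = 60*((-4 + 9*1) - 71) = 60*((-4 + 9) - 71) = 60*(5 - 71) = 60*(-66) = -3960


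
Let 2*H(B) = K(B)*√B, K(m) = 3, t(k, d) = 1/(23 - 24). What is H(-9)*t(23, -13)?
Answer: -9*I/2 ≈ -4.5*I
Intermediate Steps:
t(k, d) = -1 (t(k, d) = 1/(-1) = -1)
H(B) = 3*√B/2 (H(B) = (3*√B)/2 = 3*√B/2)
H(-9)*t(23, -13) = (3*√(-9)/2)*(-1) = (3*(3*I)/2)*(-1) = (9*I/2)*(-1) = -9*I/2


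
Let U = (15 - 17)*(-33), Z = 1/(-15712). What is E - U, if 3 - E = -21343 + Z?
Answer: 334351361/15712 ≈ 21280.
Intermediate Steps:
Z = -1/15712 ≈ -6.3646e-5
E = 335388353/15712 (E = 3 - (-21343 - 1/15712) = 3 - 1*(-335341217/15712) = 3 + 335341217/15712 = 335388353/15712 ≈ 21346.)
U = 66 (U = -2*(-33) = 66)
E - U = 335388353/15712 - 1*66 = 335388353/15712 - 66 = 334351361/15712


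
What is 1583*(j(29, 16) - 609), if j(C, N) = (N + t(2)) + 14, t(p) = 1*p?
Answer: -913391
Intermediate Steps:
t(p) = p
j(C, N) = 16 + N (j(C, N) = (N + 2) + 14 = (2 + N) + 14 = 16 + N)
1583*(j(29, 16) - 609) = 1583*((16 + 16) - 609) = 1583*(32 - 609) = 1583*(-577) = -913391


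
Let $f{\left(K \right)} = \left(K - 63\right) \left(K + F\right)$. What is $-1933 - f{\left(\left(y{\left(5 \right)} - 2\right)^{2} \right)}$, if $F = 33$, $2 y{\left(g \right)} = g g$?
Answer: $- \frac{139225}{16} \approx -8701.6$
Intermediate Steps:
$y{\left(g \right)} = \frac{g^{2}}{2}$ ($y{\left(g \right)} = \frac{g g}{2} = \frac{g^{2}}{2}$)
$f{\left(K \right)} = \left(-63 + K\right) \left(33 + K\right)$ ($f{\left(K \right)} = \left(K - 63\right) \left(K + 33\right) = \left(-63 + K\right) \left(33 + K\right)$)
$-1933 - f{\left(\left(y{\left(5 \right)} - 2\right)^{2} \right)} = -1933 - \left(-2079 + \left(\left(\frac{5^{2}}{2} - 2\right)^{2}\right)^{2} - 30 \left(\frac{5^{2}}{2} - 2\right)^{2}\right) = -1933 - \left(-2079 + \left(\left(\frac{1}{2} \cdot 25 - 2\right)^{2}\right)^{2} - 30 \left(\frac{1}{2} \cdot 25 - 2\right)^{2}\right) = -1933 - \left(-2079 + \left(\left(\frac{25}{2} - 2\right)^{2}\right)^{2} - 30 \left(\frac{25}{2} - 2\right)^{2}\right) = -1933 - \left(-2079 + \left(\left(\frac{21}{2}\right)^{2}\right)^{2} - 30 \left(\frac{21}{2}\right)^{2}\right) = -1933 - \left(-2079 + \left(\frac{441}{4}\right)^{2} - \frac{6615}{2}\right) = -1933 - \left(-2079 + \frac{194481}{16} - \frac{6615}{2}\right) = -1933 - \frac{108297}{16} = - \frac{139225}{16}$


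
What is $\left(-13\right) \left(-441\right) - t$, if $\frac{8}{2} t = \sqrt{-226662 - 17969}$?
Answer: $5733 - \frac{i \sqrt{244631}}{4} \approx 5733.0 - 123.65 i$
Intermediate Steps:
$t = \frac{i \sqrt{244631}}{4}$ ($t = \frac{\sqrt{-226662 - 17969}}{4} = \frac{\sqrt{-244631}}{4} = \frac{i \sqrt{244631}}{4} \approx 123.65 i$)
$\left(-13\right) \left(-441\right) - t = \left(-13\right) \left(-441\right) - \frac{i \sqrt{244631}}{4} = 5733 - \frac{i \sqrt{244631}}{4}$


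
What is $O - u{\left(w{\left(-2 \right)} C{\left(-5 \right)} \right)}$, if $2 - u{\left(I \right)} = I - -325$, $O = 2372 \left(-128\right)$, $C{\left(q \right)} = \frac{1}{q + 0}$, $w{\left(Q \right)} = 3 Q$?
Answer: $- \frac{1516459}{5} \approx -3.0329 \cdot 10^{5}$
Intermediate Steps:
$C{\left(q \right)} = \frac{1}{q}$
$O = -303616$
$u{\left(I \right)} = -323 - I$ ($u{\left(I \right)} = 2 - \left(I - -325\right) = 2 - \left(I + 325\right) = 2 - \left(325 + I\right) = -323 - I$)
$O - u{\left(w{\left(-2 \right)} C{\left(-5 \right)} \right)} = -303616 - \left(-323 - \frac{3 \left(-2\right)}{-5}\right) = -303616 - \left(-323 - \left(-6\right) \left(- \frac{1}{5}\right)\right) = -303616 - \left(-323 - \frac{6}{5}\right) = -303616 - - \frac{1621}{5} = -303616 + \frac{1621}{5} = - \frac{1516459}{5}$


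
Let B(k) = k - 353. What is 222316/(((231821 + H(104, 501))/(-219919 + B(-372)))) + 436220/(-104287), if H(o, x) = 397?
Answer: -284203296500756/1345406587 ≈ -2.1124e+5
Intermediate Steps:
B(k) = -353 + k
222316/(((231821 + H(104, 501))/(-219919 + B(-372)))) + 436220/(-104287) = 222316/(((231821 + 397)/(-219919 + (-353 - 372)))) + 436220/(-104287) = 222316/((232218/(-219919 - 725))) + 436220*(-1/104287) = 222316/((232218/(-220644))) - 436220/104287 = 222316/((232218*(-1/220644))) - 436220/104287 = 222316/(-12901/12258) - 436220/104287 = 222316*(-12258/12901) - 436220/104287 = -2725149528/12901 - 436220/104287 = -284203296500756/1345406587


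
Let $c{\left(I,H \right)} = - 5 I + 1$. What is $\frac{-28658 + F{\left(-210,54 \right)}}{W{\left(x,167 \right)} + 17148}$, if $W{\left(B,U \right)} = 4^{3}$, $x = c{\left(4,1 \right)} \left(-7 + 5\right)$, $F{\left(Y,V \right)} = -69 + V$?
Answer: $- \frac{28673}{17212} \approx -1.6659$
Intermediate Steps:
$c{\left(I,H \right)} = 1 - 5 I$
$x = 38$ ($x = \left(1 - 20\right) \left(-7 + 5\right) = \left(1 - 20\right) \left(-2\right) = \left(-19\right) \left(-2\right) = 38$)
$W{\left(B,U \right)} = 64$
$\frac{-28658 + F{\left(-210,54 \right)}}{W{\left(x,167 \right)} + 17148} = \frac{-28658 + \left(-69 + 54\right)}{64 + 17148} = \frac{-28658 - 15}{17212} = \left(-28673\right) \frac{1}{17212} = - \frac{28673}{17212}$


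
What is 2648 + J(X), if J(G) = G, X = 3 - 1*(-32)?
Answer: 2683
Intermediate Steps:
X = 35 (X = 3 + 32 = 35)
2648 + J(X) = 2648 + 35 = 2683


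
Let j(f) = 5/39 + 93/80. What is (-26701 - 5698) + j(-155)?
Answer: -101080853/3120 ≈ -32398.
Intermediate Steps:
j(f) = 4027/3120 (j(f) = 5*(1/39) + 93*(1/80) = 5/39 + 93/80 = 4027/3120)
(-26701 - 5698) + j(-155) = (-26701 - 5698) + 4027/3120 = -32399 + 4027/3120 = -101080853/3120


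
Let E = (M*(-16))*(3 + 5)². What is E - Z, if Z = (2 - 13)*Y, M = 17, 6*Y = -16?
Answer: -52312/3 ≈ -17437.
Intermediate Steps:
Y = -8/3 (Y = (⅙)*(-16) = -8/3 ≈ -2.6667)
Z = 88/3 (Z = (2 - 13)*(-8/3) = -11*(-8/3) = 88/3 ≈ 29.333)
E = -17408 (E = (17*(-16))*(3 + 5)² = -272*8² = -272*64 = -17408)
E - Z = -17408 - 1*88/3 = -17408 - 88/3 = -52312/3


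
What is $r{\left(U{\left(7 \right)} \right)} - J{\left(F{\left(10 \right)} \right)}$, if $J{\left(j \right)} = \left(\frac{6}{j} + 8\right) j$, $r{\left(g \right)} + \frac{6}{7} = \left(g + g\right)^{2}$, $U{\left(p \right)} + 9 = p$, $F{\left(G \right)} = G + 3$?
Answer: $- \frac{664}{7} \approx -94.857$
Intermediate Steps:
$F{\left(G \right)} = 3 + G$
$U{\left(p \right)} = -9 + p$
$r{\left(g \right)} = - \frac{6}{7} + 4 g^{2}$ ($r{\left(g \right)} = - \frac{6}{7} + \left(g + g\right)^{2} = - \frac{6}{7} + \left(2 g\right)^{2} = - \frac{6}{7} + 4 g^{2}$)
$J{\left(j \right)} = j \left(8 + \frac{6}{j}\right)$ ($J{\left(j \right)} = \left(8 + \frac{6}{j}\right) j = j \left(8 + \frac{6}{j}\right)$)
$r{\left(U{\left(7 \right)} \right)} - J{\left(F{\left(10 \right)} \right)} = \left(- \frac{6}{7} + 4 \left(-9 + 7\right)^{2}\right) - \left(6 + 8 \left(3 + 10\right)\right) = \left(- \frac{6}{7} + 4 \left(-2\right)^{2}\right) - \left(6 + 8 \cdot 13\right) = \left(- \frac{6}{7} + 4 \cdot 4\right) - \left(6 + 104\right) = \left(- \frac{6}{7} + 16\right) - 110 = \frac{106}{7} - 110 = - \frac{664}{7}$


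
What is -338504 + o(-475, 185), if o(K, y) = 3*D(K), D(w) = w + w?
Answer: -341354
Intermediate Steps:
D(w) = 2*w
o(K, y) = 6*K (o(K, y) = 3*(2*K) = 6*K)
-338504 + o(-475, 185) = -338504 + 6*(-475) = -338504 - 2850 = -341354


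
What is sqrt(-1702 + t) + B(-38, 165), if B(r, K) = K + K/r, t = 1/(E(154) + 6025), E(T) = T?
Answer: 6105/38 + I*sqrt(64982423603)/6179 ≈ 160.66 + 41.255*I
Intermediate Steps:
t = 1/6179 (t = 1/(154 + 6025) = 1/6179 ≈ 0.00016184)
sqrt(-1702 + t) + B(-38, 165) = sqrt(-1702 + 1/6179) + (165 + 165/(-38)) = sqrt(-10516657/6179) + (165 + 165*(-1/38)) = I*sqrt(64982423603)/6179 + (165 - 165/38) = I*sqrt(64982423603)/6179 + 6105/38 = 6105/38 + I*sqrt(64982423603)/6179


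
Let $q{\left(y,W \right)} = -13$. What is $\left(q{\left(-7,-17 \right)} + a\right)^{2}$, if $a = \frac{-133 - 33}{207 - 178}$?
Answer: $\frac{294849}{841} \approx 350.59$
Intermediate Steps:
$a = - \frac{166}{29} \approx -5.7241$
$\left(q{\left(-7,-17 \right)} + a\right)^{2} = \left(-13 - \frac{166}{29}\right)^{2} = \left(- \frac{543}{29}\right)^{2} = \frac{294849}{841}$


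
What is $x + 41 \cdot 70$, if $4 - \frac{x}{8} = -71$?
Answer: $3470$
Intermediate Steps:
$x = 600$ ($x = 32 - -568 = 32 + 568 = 600$)
$x + 41 \cdot 70 = 600 + 41 \cdot 70 = 600 + 2870 = 3470$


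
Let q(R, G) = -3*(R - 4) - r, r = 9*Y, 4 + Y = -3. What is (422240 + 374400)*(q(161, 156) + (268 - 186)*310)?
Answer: 19925559680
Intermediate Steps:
Y = -7 (Y = -4 - 3 = -7)
r = -63 (r = 9*(-7) = -63)
q(R, G) = 75 - 3*R (q(R, G) = -3*(R - 4) - 1*(-63) = -3*(-4 + R) + 63 = (12 - 3*R) + 63 = 75 - 3*R)
(422240 + 374400)*(q(161, 156) + (268 - 186)*310) = (422240 + 374400)*((75 - 3*161) + (268 - 186)*310) = 796640*((75 - 483) + 82*310) = 796640*(-408 + 25420) = 796640*25012 = 19925559680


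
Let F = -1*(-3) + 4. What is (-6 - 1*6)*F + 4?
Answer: -80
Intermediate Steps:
F = 7 (F = 3 + 4 = 7)
(-6 - 1*6)*F + 4 = (-6 - 1*6)*7 + 4 = (-6 - 6)*7 + 4 = -12*7 + 4 = -84 + 4 = -80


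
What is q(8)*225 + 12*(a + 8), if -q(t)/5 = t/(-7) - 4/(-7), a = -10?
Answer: 4332/7 ≈ 618.86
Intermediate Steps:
q(t) = -20/7 + 5*t/7 (q(t) = -5*(t/(-7) - 4/(-7)) = -5*(t*(-⅐) - 4*(-⅐)) = -5*(-t/7 + 4/7) = -5*(4/7 - t/7) = -20/7 + 5*t/7)
q(8)*225 + 12*(a + 8) = (-20/7 + (5/7)*8)*225 + 12*(-10 + 8) = (-20/7 + 40/7)*225 + 12*(-2) = (20/7)*225 - 24 = 4500/7 - 24 = 4332/7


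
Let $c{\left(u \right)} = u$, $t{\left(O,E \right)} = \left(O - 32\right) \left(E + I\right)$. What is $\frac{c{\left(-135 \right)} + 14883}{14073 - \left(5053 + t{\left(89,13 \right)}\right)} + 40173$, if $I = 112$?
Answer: $\frac{76142583}{1895} \approx 40181.0$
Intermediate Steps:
$t{\left(O,E \right)} = \left(-32 + O\right) \left(112 + E\right)$ ($t{\left(O,E \right)} = \left(O - 32\right) \left(E + 112\right) = \left(-32 + O\right) \left(112 + E\right)$)
$\frac{c{\left(-135 \right)} + 14883}{14073 - \left(5053 + t{\left(89,13 \right)}\right)} + 40173 = \frac{-135 + 14883}{14073 - \left(1469 - 416 + 11125\right)} + 40173 = \frac{14748}{14073 - 12178} + 40173 = \frac{14748}{1895} + 40173 = \frac{76142583}{1895}$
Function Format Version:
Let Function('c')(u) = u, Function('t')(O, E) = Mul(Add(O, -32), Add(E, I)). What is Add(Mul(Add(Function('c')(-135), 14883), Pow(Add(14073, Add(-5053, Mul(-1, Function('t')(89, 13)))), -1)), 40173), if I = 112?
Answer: Rational(76142583, 1895) ≈ 40181.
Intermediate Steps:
Function('t')(O, E) = Mul(Add(-32, O), Add(112, E)) (Function('t')(O, E) = Mul(Add(O, -32), Add(E, 112)) = Mul(Add(-32, O), Add(112, E)))
Add(Mul(Add(Function('c')(-135), 14883), Pow(Add(14073, Add(-5053, Mul(-1, Function('t')(89, 13)))), -1)), 40173) = Add(Mul(Add(-135, 14883), Pow(Add(14073, Add(-5053, Mul(-1, Add(-3584, Mul(-32, 13), Mul(112, 89), Mul(13, 89))))), -1)), 40173) = Add(Mul(14748, Pow(Add(14073, Add(-5053, Mul(-1, Add(-3584, -416, 9968, 1157)))), -1)), 40173) = Add(Mul(14748, Pow(Add(14073, Add(-5053, Mul(-1, 7125))), -1)), 40173) = Add(Mul(14748, Pow(Add(14073, Add(-5053, -7125)), -1)), 40173) = Add(Mul(14748, Pow(Add(14073, -12178), -1)), 40173) = Add(Mul(14748, Pow(1895, -1)), 40173) = Add(Mul(14748, Rational(1, 1895)), 40173) = Add(Rational(14748, 1895), 40173) = Rational(76142583, 1895)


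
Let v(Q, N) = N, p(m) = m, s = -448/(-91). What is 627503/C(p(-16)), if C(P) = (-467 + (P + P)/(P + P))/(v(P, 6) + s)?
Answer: -44552713/3029 ≈ -14709.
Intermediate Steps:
s = 64/13 (s = -448*(-1/91) = 64/13 ≈ 4.9231)
C(P) = -3029/71 (C(P) = (-467 + (P + P)/(P + P))/(6 + 64/13) = (-467 + (2*P)/((2*P)))/(142/13) = (-467 + (2*P)*(1/(2*P)))*(13/142) = (-467 + 1)*(13/142) = -466*13/142 = -3029/71)
627503/C(p(-16)) = 627503/(-3029/71) = 627503*(-71/3029) = -44552713/3029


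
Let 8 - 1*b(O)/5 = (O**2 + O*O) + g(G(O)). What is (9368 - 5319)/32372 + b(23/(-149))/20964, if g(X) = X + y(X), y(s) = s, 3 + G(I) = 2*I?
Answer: 484212151369/3766658336052 ≈ 0.12855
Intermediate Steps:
G(I) = -3 + 2*I
g(X) = 2*X (g(X) = X + X = 2*X)
b(O) = 70 - 20*O - 10*O**2 (b(O) = 40 - 5*((O**2 + O*O) + 2*(-3 + 2*O)) = 40 - 5*((O**2 + O**2) + (-6 + 4*O)) = 40 - 5*(2*O**2 + (-6 + 4*O)) = 40 - 5*(-6 + 2*O**2 + 4*O) = 40 + (30 - 20*O - 10*O**2) = 70 - 20*O - 10*O**2)
(9368 - 5319)/32372 + b(23/(-149))/20964 = (9368 - 5319)/32372 + (70 - 460/(-149) - 10*(23/(-149))**2)/20964 = 4049*(1/32372) + (70 - 460*(-1)/149 - 10*(23*(-1/149))**2)*(1/20964) = 4049/32372 + (70 - 20*(-23/149) - 10*(-23/149)**2)*(1/20964) = 4049/32372 + (70 + 460/149 - 10*529/22201)*(1/20964) = 4049/32372 + (70 + 460/149 - 5290/22201)*(1/20964) = 4049/32372 + (1617320/22201)*(1/20964) = 4049/32372 + 404330/116355441 = 484212151369/3766658336052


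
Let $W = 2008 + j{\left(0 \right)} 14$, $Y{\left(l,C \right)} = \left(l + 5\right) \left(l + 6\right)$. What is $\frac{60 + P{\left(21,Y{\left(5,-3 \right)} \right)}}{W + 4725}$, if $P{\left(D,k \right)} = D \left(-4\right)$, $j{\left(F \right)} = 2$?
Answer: $- \frac{24}{6761} \approx -0.0035498$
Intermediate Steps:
$Y{\left(l,C \right)} = \left(5 + l\right) \left(6 + l\right)$
$P{\left(D,k \right)} = - 4 D$
$W = 2036$ ($W = 2008 + 2 \cdot 14 = 2008 + 28 = 2036$)
$\frac{60 + P{\left(21,Y{\left(5,-3 \right)} \right)}}{W + 4725} = \frac{60 - 84}{2036 + 4725} = \frac{60 - 84}{6761} = \left(-24\right) \frac{1}{6761} = - \frac{24}{6761}$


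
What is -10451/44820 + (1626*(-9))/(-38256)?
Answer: 10670101/71443080 ≈ 0.14935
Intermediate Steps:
-10451/44820 + (1626*(-9))/(-38256) = -10451*1/44820 - 14634*(-1/38256) = -10451/44820 + 2439/6376 = 10670101/71443080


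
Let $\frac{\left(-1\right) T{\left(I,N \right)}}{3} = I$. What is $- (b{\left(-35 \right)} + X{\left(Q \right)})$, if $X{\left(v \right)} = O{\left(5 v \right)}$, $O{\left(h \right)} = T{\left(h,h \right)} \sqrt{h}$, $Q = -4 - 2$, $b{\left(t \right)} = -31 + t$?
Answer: $66 - 90 i \sqrt{30} \approx 66.0 - 492.95 i$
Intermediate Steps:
$T{\left(I,N \right)} = - 3 I$
$Q = -6$ ($Q = -4 - 2 = -6$)
$O{\left(h \right)} = - 3 h^{\frac{3}{2}}$ ($O{\left(h \right)} = - 3 h \sqrt{h} = - 3 h^{\frac{3}{2}}$)
$X{\left(v \right)} = - 15 \sqrt{5} v^{\frac{3}{2}}$ ($X{\left(v \right)} = - 3 \left(5 v\right)^{\frac{3}{2}} = - 3 \cdot 5 \sqrt{5} v^{\frac{3}{2}} = - 15 \sqrt{5} v^{\frac{3}{2}}$)
$- (b{\left(-35 \right)} + X{\left(Q \right)}) = - (\left(-31 - 35\right) - 15 \sqrt{5} \left(-6\right)^{\frac{3}{2}}) = - (-66 - 15 \sqrt{5} \left(- 6 i \sqrt{6}\right)) = - (-66 + 90 i \sqrt{30}) = 66 - 90 i \sqrt{30}$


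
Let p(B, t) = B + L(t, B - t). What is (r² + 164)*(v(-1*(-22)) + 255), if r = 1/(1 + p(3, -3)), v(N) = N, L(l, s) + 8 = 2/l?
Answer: 8906381/196 ≈ 45441.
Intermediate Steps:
L(l, s) = -8 + 2/l
p(B, t) = -8 + B + 2/t (p(B, t) = B + (-8 + 2/t) = -8 + B + 2/t)
r = -3/14 (r = 1/(1 + (-8 + 3 + 2/(-3))) = 1/(1 + (-8 + 3 + 2*(-⅓))) = 1/(1 + (-8 + 3 - ⅔)) = 1/(1 - 17/3) = 1/(-14/3) = -3/14 ≈ -0.21429)
(r² + 164)*(v(-1*(-22)) + 255) = ((-3/14)² + 164)*(-1*(-22) + 255) = (9/196 + 164)*(22 + 255) = (32153/196)*277 = 8906381/196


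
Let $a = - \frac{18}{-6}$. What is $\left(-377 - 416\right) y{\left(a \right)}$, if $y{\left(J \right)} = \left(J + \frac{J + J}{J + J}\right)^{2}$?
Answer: $-12688$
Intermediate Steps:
$a = 3$ ($a = \left(-18\right) \left(- \frac{1}{6}\right) = 3$)
$y{\left(J \right)} = \left(1 + J\right)^{2}$ ($y{\left(J \right)} = \left(J + \frac{2 J}{2 J}\right)^{2} = \left(J + 2 J \frac{1}{2 J}\right)^{2} = \left(J + 1\right)^{2} = \left(1 + J\right)^{2}$)
$\left(-377 - 416\right) y{\left(a \right)} = \left(-377 - 416\right) \left(1 + 3\right)^{2} = - 793 \cdot 4^{2} = \left(-793\right) 16 = -12688$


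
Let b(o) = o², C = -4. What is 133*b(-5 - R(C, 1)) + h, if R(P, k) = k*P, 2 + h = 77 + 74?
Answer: 282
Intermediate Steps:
h = 149 (h = -2 + (77 + 74) = -2 + 151 = 149)
R(P, k) = P*k
133*b(-5 - R(C, 1)) + h = 133*(-5 - (-4))² + 149 = 133*(-5 - 1*(-4))² + 149 = 133*(-5 + 4)² + 149 = 133*(-1)² + 149 = 133*1 + 149 = 133 + 149 = 282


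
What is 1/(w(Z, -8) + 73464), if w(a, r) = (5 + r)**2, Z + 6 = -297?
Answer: 1/73473 ≈ 1.3610e-5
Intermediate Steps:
Z = -303 (Z = -6 - 297 = -303)
1/(w(Z, -8) + 73464) = 1/((5 - 8)**2 + 73464) = 1/((-3)**2 + 73464) = 1/(9 + 73464) = 1/73473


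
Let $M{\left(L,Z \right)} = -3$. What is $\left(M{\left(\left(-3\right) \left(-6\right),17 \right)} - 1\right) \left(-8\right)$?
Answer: $32$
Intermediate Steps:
$\left(M{\left(\left(-3\right) \left(-6\right),17 \right)} - 1\right) \left(-8\right) = \left(-3 - 1\right) \left(-8\right) = \left(-4\right) \left(-8\right) = 32$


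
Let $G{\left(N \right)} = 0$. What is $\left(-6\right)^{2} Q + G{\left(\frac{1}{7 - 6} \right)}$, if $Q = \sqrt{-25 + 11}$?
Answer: $36 i \sqrt{14} \approx 134.7 i$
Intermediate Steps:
$Q = i \sqrt{14}$ ($Q = \sqrt{-14} = i \sqrt{14} \approx 3.7417 i$)
$\left(-6\right)^{2} Q + G{\left(\frac{1}{7 - 6} \right)} = \left(-6\right)^{2} i \sqrt{14} + 0 = 36 i \sqrt{14} + 0 = 36 i \sqrt{14}$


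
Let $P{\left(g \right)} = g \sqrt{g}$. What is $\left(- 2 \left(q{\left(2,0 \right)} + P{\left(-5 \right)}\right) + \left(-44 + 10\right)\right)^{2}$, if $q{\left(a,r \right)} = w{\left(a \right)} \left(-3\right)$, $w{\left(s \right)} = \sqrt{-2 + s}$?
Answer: $656 - 680 i \sqrt{5} \approx 656.0 - 1520.5 i$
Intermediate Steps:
$P{\left(g \right)} = g^{\frac{3}{2}}$
$q{\left(a,r \right)} = - 3 \sqrt{-2 + a}$ ($q{\left(a,r \right)} = \sqrt{-2 + a} \left(-3\right) = - 3 \sqrt{-2 + a}$)
$\left(- 2 \left(q{\left(2,0 \right)} + P{\left(-5 \right)}\right) + \left(-44 + 10\right)\right)^{2} = \left(- 2 \left(- 3 \sqrt{-2 + 2} + \left(-5\right)^{\frac{3}{2}}\right) + \left(-44 + 10\right)\right)^{2} = \left(- 2 \left(- 3 \sqrt{0} - 5 i \sqrt{5}\right) - 34\right)^{2} = \left(- 2 \left(\left(-3\right) 0 - 5 i \sqrt{5}\right) - 34\right)^{2} = \left(- 2 \left(0 - 5 i \sqrt{5}\right) - 34\right)^{2} = \left(- 2 \left(- 5 i \sqrt{5}\right) - 34\right)^{2} = \left(10 i \sqrt{5} - 34\right)^{2} = \left(-34 + 10 i \sqrt{5}\right)^{2}$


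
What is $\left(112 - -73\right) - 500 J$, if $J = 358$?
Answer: $-178815$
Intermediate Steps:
$\left(112 - -73\right) - 500 J = \left(112 - -73\right) - 179000 = \left(112 + 73\right) - 179000 = 185 - 179000 = -178815$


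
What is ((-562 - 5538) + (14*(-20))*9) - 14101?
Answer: -22721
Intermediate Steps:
((-562 - 5538) + (14*(-20))*9) - 14101 = (-6100 - 280*9) - 14101 = (-6100 - 2520) - 14101 = -8620 - 14101 = -22721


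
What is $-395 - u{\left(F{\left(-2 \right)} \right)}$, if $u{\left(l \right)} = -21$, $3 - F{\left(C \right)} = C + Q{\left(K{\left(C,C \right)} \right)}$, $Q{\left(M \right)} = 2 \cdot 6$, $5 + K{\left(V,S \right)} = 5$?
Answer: $-374$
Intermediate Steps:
$K{\left(V,S \right)} = 0$ ($K{\left(V,S \right)} = -5 + 5 = 0$)
$Q{\left(M \right)} = 12$
$F{\left(C \right)} = -9 - C$ ($F{\left(C \right)} = 3 - \left(C + 12\right) = 3 - \left(12 + C\right) = -9 - C$)
$-395 - u{\left(F{\left(-2 \right)} \right)} = -395 - -21 = -395 + 21 = -374$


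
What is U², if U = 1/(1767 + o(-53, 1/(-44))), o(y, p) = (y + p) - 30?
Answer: 1936/5490069025 ≈ 3.5264e-7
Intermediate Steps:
o(y, p) = -30 + p + y (o(y, p) = (p + y) - 30 = -30 + p + y)
U = 44/74095 (U = 1/(1767 + (-30 + 1/(-44) - 53)) = 1/(1767 + (-30 - 1/44 - 53)) = 1/(1767 - 3653/44) = 1/(74095/44) = 44/74095 ≈ 0.00059383)
U² = (44/74095)² = 1936/5490069025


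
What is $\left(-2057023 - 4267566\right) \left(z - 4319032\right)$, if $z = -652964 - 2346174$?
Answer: $46284417482130$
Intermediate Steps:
$z = -2999138$
$\left(-2057023 - 4267566\right) \left(z - 4319032\right) = \left(-2057023 - 4267566\right) \left(-2999138 - 4319032\right) = \left(-6324589\right) \left(-7318170\right) = 46284417482130$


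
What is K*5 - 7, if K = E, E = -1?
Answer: -12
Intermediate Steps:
K = -1
K*5 - 7 = -1*5 - 7 = -5 - 7 = -12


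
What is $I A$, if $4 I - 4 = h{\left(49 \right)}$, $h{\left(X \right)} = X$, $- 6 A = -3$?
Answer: $\frac{53}{8} \approx 6.625$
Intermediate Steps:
$A = \frac{1}{2}$ ($A = \left(- \frac{1}{6}\right) \left(-3\right) = \frac{1}{2} \approx 0.5$)
$I = \frac{53}{4}$ ($I = 1 + \frac{1}{4} \cdot 49 = 1 + \frac{49}{4} = \frac{53}{4} \approx 13.25$)
$I A = \frac{53}{4} \cdot \frac{1}{2} = \frac{53}{8}$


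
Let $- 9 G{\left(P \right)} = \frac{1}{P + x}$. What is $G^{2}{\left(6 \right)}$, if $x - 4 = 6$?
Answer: $\frac{1}{20736} \approx 4.8225 \cdot 10^{-5}$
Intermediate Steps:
$x = 10$ ($x = 4 + 6 = 10$)
$G{\left(P \right)} = - \frac{1}{9 \left(10 + P\right)}$ ($G{\left(P \right)} = - \frac{1}{9 \left(P + 10\right)} = - \frac{1}{9 \left(10 + P\right)}$)
$G^{2}{\left(6 \right)} = \left(- \frac{1}{90 + 9 \cdot 6}\right)^{2} = \left(- \frac{1}{90 + 54}\right)^{2} = \left(- \frac{1}{144}\right)^{2} = \frac{1}{20736}$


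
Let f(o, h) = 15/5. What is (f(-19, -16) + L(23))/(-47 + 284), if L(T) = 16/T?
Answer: 85/5451 ≈ 0.015593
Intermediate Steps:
f(o, h) = 3 (f(o, h) = 15*(⅕) = 3)
(f(-19, -16) + L(23))/(-47 + 284) = (3 + 16/23)/(-47 + 284) = (3 + 16*(1/23))/237 = (3 + 16/23)*(1/237) = (85/23)*(1/237) = 85/5451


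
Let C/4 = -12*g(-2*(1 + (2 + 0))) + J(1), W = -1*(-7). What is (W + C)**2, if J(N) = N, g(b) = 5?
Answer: 52441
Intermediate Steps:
W = 7
C = -236 (C = 4*(-12*5 + 1) = 4*(-60 + 1) = 4*(-59) = -236)
(W + C)**2 = (7 - 236)**2 = (-229)**2 = 52441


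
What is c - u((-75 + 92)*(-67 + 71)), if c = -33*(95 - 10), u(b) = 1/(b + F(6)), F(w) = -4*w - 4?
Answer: -112201/40 ≈ -2805.0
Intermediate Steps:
F(w) = -4 - 4*w
u(b) = 1/(-28 + b) (u(b) = 1/(b + (-4 - 4*6)) = 1/(b + (-4 - 24)) = 1/(b - 28) = 1/(-28 + b))
c = -2805 (c = -33*85 = -2805)
c - u((-75 + 92)*(-67 + 71)) = -2805 - 1/(-28 + (-75 + 92)*(-67 + 71)) = -2805 - 1/(-28 + 17*4) = -2805 - 1/(-28 + 68) = -2805 - 1/40 = -112201/40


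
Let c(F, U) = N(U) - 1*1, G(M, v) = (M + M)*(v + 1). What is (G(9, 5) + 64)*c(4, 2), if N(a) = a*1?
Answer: 172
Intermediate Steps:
N(a) = a
G(M, v) = 2*M*(1 + v) (G(M, v) = (2*M)*(1 + v) = 2*M*(1 + v))
c(F, U) = -1 + U (c(F, U) = U - 1*1 = U - 1 = -1 + U)
(G(9, 5) + 64)*c(4, 2) = (2*9*(1 + 5) + 64)*(-1 + 2) = (2*9*6 + 64)*1 = (108 + 64)*1 = 172*1 = 172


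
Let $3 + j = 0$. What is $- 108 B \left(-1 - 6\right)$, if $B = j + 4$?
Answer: $756$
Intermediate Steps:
$j = -3$ ($j = -3 + 0 = -3$)
$B = 1$ ($B = -3 + 4 = 1$)
$- 108 B \left(-1 - 6\right) = - 108 \cdot 1 \left(-1 - 6\right) = - 108 \cdot 1 \left(-7\right) = \left(-108\right) \left(-7\right) = 756$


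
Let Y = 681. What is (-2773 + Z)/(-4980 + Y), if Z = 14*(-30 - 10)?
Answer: 1111/1433 ≈ 0.77530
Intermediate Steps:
Z = -560 (Z = 14*(-40) = -560)
(-2773 + Z)/(-4980 + Y) = (-2773 - 560)/(-4980 + 681) = -3333/(-4299) = -3333*(-1/4299) = 1111/1433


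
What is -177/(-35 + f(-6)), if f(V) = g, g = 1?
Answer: 177/34 ≈ 5.2059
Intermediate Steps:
f(V) = 1
-177/(-35 + f(-6)) = -177/(-35 + 1) = -177/(-34) = -1/34*(-177) = 177/34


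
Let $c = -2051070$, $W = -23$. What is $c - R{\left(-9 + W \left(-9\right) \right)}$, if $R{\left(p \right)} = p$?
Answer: $-2051268$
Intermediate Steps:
$c - R{\left(-9 + W \left(-9\right) \right)} = -2051070 - \left(-9 - -207\right) = -2051070 - \left(-9 + 207\right) = -2051070 - 198 = -2051268$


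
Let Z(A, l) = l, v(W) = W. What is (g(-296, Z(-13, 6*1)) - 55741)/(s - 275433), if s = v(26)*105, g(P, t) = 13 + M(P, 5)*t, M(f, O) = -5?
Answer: 18586/90901 ≈ 0.20446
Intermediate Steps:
g(P, t) = 13 - 5*t
s = 2730 (s = 26*105 = 2730)
(g(-296, Z(-13, 6*1)) - 55741)/(s - 275433) = ((13 - 30) - 55741)/(2730 - 275433) = ((13 - 5*6) - 55741)/(-272703) = ((13 - 30) - 55741)*(-1/272703) = (-17 - 55741)*(-1/272703) = -55758*(-1/272703) = 18586/90901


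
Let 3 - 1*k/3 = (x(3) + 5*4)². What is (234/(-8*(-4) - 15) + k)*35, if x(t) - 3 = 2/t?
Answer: -2958760/51 ≈ -58015.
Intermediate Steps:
x(t) = 3 + 2/t
k = -5014/3 (k = 9 - 3*((3 + 2/3) + 5*4)² = 9 - 3*((3 + 2*(⅓)) + 20)² = 9 - 3*((3 + ⅔) + 20)² = 9 - 3*(11/3 + 20)² = 9 - 3*(71/3)² = 9 - 3*5041/9 = 9 - 5041/3 = -5014/3 ≈ -1671.3)
(234/(-8*(-4) - 15) + k)*35 = (234/(-8*(-4) - 15) - 5014/3)*35 = (234/(32 - 15) - 5014/3)*35 = (234/17 - 5014/3)*35 = -84536/51*35 = -2958760/51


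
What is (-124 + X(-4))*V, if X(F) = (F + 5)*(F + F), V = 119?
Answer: -15708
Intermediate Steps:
X(F) = 2*F*(5 + F) (X(F) = (5 + F)*(2*F) = 2*F*(5 + F))
(-124 + X(-4))*V = (-124 + 2*(-4)*(5 - 4))*119 = (-124 + 2*(-4)*1)*119 = (-124 - 8)*119 = -132*119 = -15708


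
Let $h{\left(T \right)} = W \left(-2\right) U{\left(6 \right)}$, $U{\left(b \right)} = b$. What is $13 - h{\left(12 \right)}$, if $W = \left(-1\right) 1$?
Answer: $1$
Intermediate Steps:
$W = -1$
$h{\left(T \right)} = 12$ ($h{\left(T \right)} = \left(-1\right) \left(-2\right) 6 = 2 \cdot 6 = 12$)
$13 - h{\left(12 \right)} = 13 - 12 = 1$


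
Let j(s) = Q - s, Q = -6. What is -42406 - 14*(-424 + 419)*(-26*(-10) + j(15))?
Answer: -25676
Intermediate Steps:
j(s) = -6 - s
-42406 - 14*(-424 + 419)*(-26*(-10) + j(15)) = -42406 - 14*(-424 + 419)*(-26*(-10) + (-6 - 1*15)) = -42406 - 14*(-5*(260 + (-6 - 15))) = -42406 - 14*(-5*(260 - 21)) = -42406 - 14*(-5*239) = -42406 - 14*(-1195) = -42406 - 1*(-16730) = -42406 + 16730 = -25676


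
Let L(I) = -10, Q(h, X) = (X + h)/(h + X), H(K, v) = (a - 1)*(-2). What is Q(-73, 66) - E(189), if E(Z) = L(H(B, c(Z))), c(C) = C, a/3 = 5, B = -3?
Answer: 11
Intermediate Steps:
a = 15 (a = 3*5 = 15)
H(K, v) = -28 (H(K, v) = (15 - 1)*(-2) = 14*(-2) = -28)
Q(h, X) = 1 (Q(h, X) = (X + h)/(X + h) = 1)
E(Z) = -10
Q(-73, 66) - E(189) = 1 - 1*(-10) = 1 + 10 = 11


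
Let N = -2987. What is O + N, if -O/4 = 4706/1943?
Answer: -5822565/1943 ≈ -2996.7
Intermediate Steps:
O = -18824/1943 ≈ -9.6881
O + N = -18824/1943 - 2987 = -5822565/1943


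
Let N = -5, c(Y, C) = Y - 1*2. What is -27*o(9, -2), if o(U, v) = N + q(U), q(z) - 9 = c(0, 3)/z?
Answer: -102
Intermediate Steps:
c(Y, C) = -2 + Y (c(Y, C) = Y - 2 = -2 + Y)
q(z) = 9 - 2/z (q(z) = 9 + (-2 + 0)/z = 9 - 2/z)
o(U, v) = 4 - 2/U (o(U, v) = -5 + (9 - 2/U) = 4 - 2/U)
-27*o(9, -2) = -27*(4 - 2/9) = -27*34/9 = -102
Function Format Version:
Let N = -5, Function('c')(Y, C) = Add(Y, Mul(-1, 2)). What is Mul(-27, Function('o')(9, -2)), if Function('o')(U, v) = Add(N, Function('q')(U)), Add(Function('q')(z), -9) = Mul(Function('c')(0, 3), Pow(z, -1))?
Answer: -102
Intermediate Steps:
Function('c')(Y, C) = Add(-2, Y) (Function('c')(Y, C) = Add(Y, -2) = Add(-2, Y))
Function('q')(z) = Add(9, Mul(-2, Pow(z, -1))) (Function('q')(z) = Add(9, Mul(Add(-2, 0), Pow(z, -1))) = Add(9, Mul(-2, Pow(z, -1))))
Function('o')(U, v) = Add(4, Mul(-2, Pow(U, -1))) (Function('o')(U, v) = Add(-5, Add(9, Mul(-2, Pow(U, -1)))) = Add(4, Mul(-2, Pow(U, -1))))
Mul(-27, Function('o')(9, -2)) = Mul(-27, Add(4, Mul(-2, Pow(9, -1)))) = Mul(-27, Add(4, Mul(-2, Rational(1, 9)))) = Mul(-27, Add(4, Rational(-2, 9))) = Mul(-27, Rational(34, 9)) = -102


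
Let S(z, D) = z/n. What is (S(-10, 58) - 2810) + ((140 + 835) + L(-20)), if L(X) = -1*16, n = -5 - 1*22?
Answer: -49967/27 ≈ -1850.6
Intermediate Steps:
n = -27 (n = -5 - 22 = -27)
L(X) = -16
S(z, D) = -z/27 (S(z, D) = z/(-27) = z*(-1/27) = -z/27)
(S(-10, 58) - 2810) + ((140 + 835) + L(-20)) = (-1/27*(-10) - 2810) + ((140 + 835) - 16) = (10/27 - 2810) + (975 - 16) = -75860/27 + 959 = -49967/27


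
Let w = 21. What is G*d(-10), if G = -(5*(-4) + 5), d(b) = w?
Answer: 315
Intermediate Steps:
d(b) = 21
G = 15 (G = -(-20 + 5) = -1*(-15) = 15)
G*d(-10) = 15*21 = 315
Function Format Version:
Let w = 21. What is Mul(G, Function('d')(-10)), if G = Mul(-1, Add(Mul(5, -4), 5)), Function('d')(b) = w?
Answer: 315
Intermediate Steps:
Function('d')(b) = 21
G = 15 (G = Mul(-1, Add(-20, 5)) = Mul(-1, -15) = 15)
Mul(G, Function('d')(-10)) = Mul(15, 21) = 315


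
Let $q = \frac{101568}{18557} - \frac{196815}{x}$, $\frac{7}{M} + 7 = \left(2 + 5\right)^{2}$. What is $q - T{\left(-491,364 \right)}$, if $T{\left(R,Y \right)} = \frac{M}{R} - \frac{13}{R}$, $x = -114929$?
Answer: $\frac{44984421247261}{6283044536538} \approx 7.1597$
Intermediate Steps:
$M = \frac{1}{6}$ ($M = \frac{7}{-7 + \left(2 + 5\right)^{2}} = \frac{7}{-7 + 7^{2}} = \frac{7}{-7 + 49} = \frac{7}{42} = 7 \cdot \frac{1}{42} = \frac{1}{6} \approx 0.16667$)
$T{\left(R,Y \right)} = - \frac{77}{6 R}$ ($T{\left(R,Y \right)} = \frac{1}{6 R} - \frac{13}{R} = - \frac{77}{6 R}$)
$q = \frac{15325404627}{2132737453}$ ($q = \frac{101568}{18557} - \frac{196815}{-114929} = 101568 \cdot \frac{1}{18557} - - \frac{196815}{114929} = \frac{101568}{18557} + \frac{196815}{114929} = \frac{15325404627}{2132737453} \approx 7.1858$)
$q - T{\left(-491,364 \right)} = \frac{15325404627}{2132737453} - - \frac{77}{6 \left(-491\right)} = \frac{15325404627}{2132737453} - \left(- \frac{77}{6}\right) \left(- \frac{1}{491}\right) = \frac{15325404627}{2132737453} - \frac{77}{2946} = \frac{44984421247261}{6283044536538}$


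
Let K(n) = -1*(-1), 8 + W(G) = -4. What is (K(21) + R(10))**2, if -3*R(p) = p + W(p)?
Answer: 25/9 ≈ 2.7778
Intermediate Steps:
W(G) = -12 (W(G) = -8 - 4 = -12)
K(n) = 1
R(p) = 4 - p/3 (R(p) = -(p - 12)/3 = -(-12 + p)/3 = 4 - p/3)
(K(21) + R(10))**2 = (1 + (4 - 1/3*10))**2 = (1 + (4 - 10/3))**2 = (1 + 2/3)**2 = (5/3)**2 = 25/9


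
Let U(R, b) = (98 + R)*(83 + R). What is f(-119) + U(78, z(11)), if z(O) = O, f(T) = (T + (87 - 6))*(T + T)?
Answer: 37380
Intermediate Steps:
f(T) = 2*T*(81 + T) (f(T) = (T + 81)*(2*T) = (81 + T)*(2*T) = 2*T*(81 + T))
U(R, b) = (83 + R)*(98 + R)
f(-119) + U(78, z(11)) = 2*(-119)*(81 - 119) + (8134 + 78² + 181*78) = 2*(-119)*(-38) + (8134 + 6084 + 14118) = 9044 + 28336 = 37380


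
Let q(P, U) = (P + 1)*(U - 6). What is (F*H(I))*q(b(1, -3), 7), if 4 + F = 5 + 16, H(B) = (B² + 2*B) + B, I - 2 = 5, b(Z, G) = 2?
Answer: 3570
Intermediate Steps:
I = 7 (I = 2 + 5 = 7)
q(P, U) = (1 + P)*(-6 + U)
H(B) = B² + 3*B
F = 17 (F = -4 + (5 + 16) = -4 + 21 = 17)
(F*H(I))*q(b(1, -3), 7) = (17*(7*(3 + 7)))*(-6 + 7 - 6*2 + 2*7) = (17*(7*10))*(-6 + 7 - 12 + 14) = (17*70)*3 = 1190*3 = 3570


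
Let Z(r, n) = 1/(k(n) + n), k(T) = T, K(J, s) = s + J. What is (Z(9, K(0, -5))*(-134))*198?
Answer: 13266/5 ≈ 2653.2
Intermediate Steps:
K(J, s) = J + s
Z(r, n) = 1/(2*n) (Z(r, n) = 1/(n + n) = 1/(2*n))
(Z(9, K(0, -5))*(-134))*198 = ((1/(2*(0 - 5)))*(-134))*198 = (((½)/(-5))*(-134))*198 = (((½)*(-⅕))*(-134))*198 = -⅒*(-134)*198 = (67/5)*198 = 13266/5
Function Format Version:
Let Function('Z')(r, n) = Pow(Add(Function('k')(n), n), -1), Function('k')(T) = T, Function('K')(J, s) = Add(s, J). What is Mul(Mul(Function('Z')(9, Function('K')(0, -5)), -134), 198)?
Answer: Rational(13266, 5) ≈ 2653.2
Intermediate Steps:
Function('K')(J, s) = Add(J, s)
Function('Z')(r, n) = Mul(Rational(1, 2), Pow(n, -1)) (Function('Z')(r, n) = Pow(Add(n, n), -1) = Pow(Mul(2, n), -1) = Mul(Rational(1, 2), Pow(n, -1)))
Mul(Mul(Function('Z')(9, Function('K')(0, -5)), -134), 198) = Mul(Mul(Mul(Rational(1, 2), Pow(Add(0, -5), -1)), -134), 198) = Mul(Mul(Mul(Rational(1, 2), Pow(-5, -1)), -134), 198) = Mul(Mul(Mul(Rational(1, 2), Rational(-1, 5)), -134), 198) = Mul(Mul(Rational(-1, 10), -134), 198) = Mul(Rational(67, 5), 198) = Rational(13266, 5)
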